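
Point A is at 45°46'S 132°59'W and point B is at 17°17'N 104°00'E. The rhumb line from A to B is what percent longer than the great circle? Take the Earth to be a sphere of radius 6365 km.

2.8%

Great circle: σ = 2.1844 rad → d_gc = Rσ = 13903.6 km
Rhumb: Δφ = +1.1004, Δλ = -2.1470, Δψ = +1.2068, q = Δφ/Δψ = 0.9119 → d_rh = R√(Δφ²+q²Δλ²) = 14295.3 km
Excess = (14295.3 − 13903.6) / 13903.6 = 391.7 / 13903.6 = 2.82% ≈ 2.8%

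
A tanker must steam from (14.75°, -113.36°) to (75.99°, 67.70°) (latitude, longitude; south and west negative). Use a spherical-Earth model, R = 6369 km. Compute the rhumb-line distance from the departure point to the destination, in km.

13431 km

Rhumb course C = atan2(Δλ, Δψ) with Δψ = ln[tan(π/4+φ₂/2)/tan(π/4+φ₁/2)] = +1.8363, Δλ = -3.1231 → C = 300.45°
d = R·|Δφ| / |cos C| = 6369·1.06884 / 0.50685 = 13431 km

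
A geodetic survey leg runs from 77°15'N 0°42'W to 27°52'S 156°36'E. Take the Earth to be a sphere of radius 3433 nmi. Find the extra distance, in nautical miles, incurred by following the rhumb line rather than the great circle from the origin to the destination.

1227 nmi

Great circle: cos σ = sin φ₁ sin φ₂ + cos φ₁ cos φ₂ cos Δλ,  σ = 2.2599 rad → d_gc = 7758.40 nmi
Rhumb line: Δψ = -2.6985, q = Δφ/Δψ = 0.6799, d_rh = R√(Δφ²+q²Δλ²) = 8984.93 nmi
Excess = 8984.93 − 7758.40 = 1226.53 ≈ 1227 nmi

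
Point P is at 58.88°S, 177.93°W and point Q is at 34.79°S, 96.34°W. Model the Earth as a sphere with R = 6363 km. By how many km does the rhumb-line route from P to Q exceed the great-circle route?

326 km

Great circle: cos σ = sin φ₁ sin φ₂ + cos φ₁ cos φ₂ cos Δλ,  σ = 0.9878 rad → d_gc = 6285.3 km
Rhumb line: Δψ = +0.6301, q = Δφ/Δψ = 0.6672, d_rh = R√(Δφ²+q²Δλ²) = 6611.3 km
Excess = 6611.3 − 6285.3 = 326.0 ≈ 326 km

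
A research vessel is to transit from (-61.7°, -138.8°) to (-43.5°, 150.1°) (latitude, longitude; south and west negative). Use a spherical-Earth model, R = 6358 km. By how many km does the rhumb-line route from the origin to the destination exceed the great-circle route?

217 km

Great circle: cos σ = sin φ₁ sin φ₂ + cos φ₁ cos φ₂ cos Δλ,  σ = 0.7706 rad → d_gc = 4899.7 km
Rhumb line: Δψ = +0.5331, q = Δφ/Δψ = 0.5959, d_rh = R√(Δφ²+q²Δλ²) = 5116.9 km
Excess = 5116.9 − 4899.7 = 217.2 ≈ 217 km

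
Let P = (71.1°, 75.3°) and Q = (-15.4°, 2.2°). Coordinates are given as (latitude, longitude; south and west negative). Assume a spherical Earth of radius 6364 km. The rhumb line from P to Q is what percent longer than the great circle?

Great circle: σ = 1.7319 rad → d_gc = Rσ = 11022.1 km
Rhumb: Δφ = -1.5097, Δλ = -1.2758, Δψ = -2.0652, q = Δφ/Δψ = 0.7310 → d_rh = R√(Δφ²+q²Δλ²) = 11293.4 km
Excess = (11293.4 − 11022.1) / 11022.1 = 271.3 / 11022.1 = 2.46% ≈ 2.5%

2.5%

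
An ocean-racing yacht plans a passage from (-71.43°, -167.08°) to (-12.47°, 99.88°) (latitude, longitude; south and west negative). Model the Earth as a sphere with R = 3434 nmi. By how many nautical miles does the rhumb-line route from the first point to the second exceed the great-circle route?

304 nmi

Great circle: cos σ = sin φ₁ sin φ₂ + cos φ₁ cos φ₂ cos Δλ,  σ = 1.3815 rad → d_gc = 4744.0 nmi
Rhumb line: Δψ = +1.5916, q = Δφ/Δψ = 0.6465, d_rh = R√(Δφ²+q²Δλ²) = 5048.3 nmi
Excess = 5048.3 − 4744.0 = 304.3 ≈ 304 nmi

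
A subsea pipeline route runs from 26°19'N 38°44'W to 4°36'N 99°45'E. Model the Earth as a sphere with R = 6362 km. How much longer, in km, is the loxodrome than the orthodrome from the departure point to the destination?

Great circle: cos σ = sin φ₁ sin φ₂ + cos φ₁ cos φ₂ cos Δλ,  σ = 2.2568 rad → d_gc = 14357.7 km
Rhumb line: Δψ = -0.3960, q = Δφ/Δψ = 0.9571, d_rh = R√(Δφ²+q²Δλ²) = 14914.1 km
Excess = 14914.1 − 14357.7 = 556.4 ≈ 556 km

556 km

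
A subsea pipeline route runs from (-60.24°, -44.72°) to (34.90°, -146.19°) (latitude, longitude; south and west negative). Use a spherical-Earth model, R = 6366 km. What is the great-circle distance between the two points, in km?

13920 km

cos σ = sin φ₁ sin φ₂ + cos φ₁ cos φ₂ cos Δλ
      = sin(-60.24°)sin(34.90°) + cos(-60.24°)cos(34.90°)cos(-101.47°) = -0.5776
σ = 125.285° → d = Rσ = 6366·2.18663 = 13920 km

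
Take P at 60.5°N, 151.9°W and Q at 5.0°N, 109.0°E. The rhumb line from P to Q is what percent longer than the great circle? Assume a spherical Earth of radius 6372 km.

5.3%

Great circle: σ = 1.5725 rad → d_gc = Rσ = 10020.1 km
Rhumb: Δφ = -0.9687, Δλ = -1.7296, Δψ = -1.2472, q = Δφ/Δψ = 0.7767 → d_rh = R√(Δφ²+q²Δλ²) = 10553.2 km
Excess = (10553.2 − 10020.1) / 10020.1 = 533.1 / 10020.1 = 5.32% ≈ 5.3%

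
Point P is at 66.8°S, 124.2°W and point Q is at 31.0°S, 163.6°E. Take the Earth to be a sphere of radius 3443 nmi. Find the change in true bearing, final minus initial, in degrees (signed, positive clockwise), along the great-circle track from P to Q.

Initial bearing θ₁ = atan2(sin Δλ cos φ₂, cos φ₁ sin φ₂ − sin φ₁ cos φ₂ cos Δλ) = 272.66°
Final bearing θ₂ = (initial bearing from the destination back to the start) + 180° = 332.67°
Δθ = θ₂ − θ₁ = +60.0°

+60.0°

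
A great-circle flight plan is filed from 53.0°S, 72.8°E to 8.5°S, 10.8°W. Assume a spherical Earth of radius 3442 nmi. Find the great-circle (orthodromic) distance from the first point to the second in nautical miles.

4768 nmi

cos σ = sin φ₁ sin φ₂ + cos φ₁ cos φ₂ cos Δλ
      = sin(-53.00°)sin(-8.50°) + cos(-53.00°)cos(-8.50°)cos(-83.60°) = 0.1844
σ = 79.374° → d = Rσ = 3442·1.38534 = 4768 nmi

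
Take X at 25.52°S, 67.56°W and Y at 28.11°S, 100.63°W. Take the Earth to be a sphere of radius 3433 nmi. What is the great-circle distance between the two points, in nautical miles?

1770 nmi

cos σ = sin φ₁ sin φ₂ + cos φ₁ cos φ₂ cos Δλ
      = sin(-25.52°)sin(-28.11°) + cos(-25.52°)cos(-28.11°)cos(-33.07°) = 0.8700
σ = 29.538° → d = Rσ = 3433·0.51553 = 1770 nmi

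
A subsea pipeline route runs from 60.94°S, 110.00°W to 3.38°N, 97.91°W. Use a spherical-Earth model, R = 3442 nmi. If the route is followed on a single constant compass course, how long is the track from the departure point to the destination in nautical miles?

3907 nmi

Rhumb course C = atan2(Δλ, Δψ) with Δψ = ln[tan(π/4+φ₂/2)/tan(π/4+φ₁/2)] = +1.4093, Δλ = +0.2110 → C = 8.52°
d = R·|Δφ| / |cos C| = 3442·1.12260 / 0.98898 = 3907 nmi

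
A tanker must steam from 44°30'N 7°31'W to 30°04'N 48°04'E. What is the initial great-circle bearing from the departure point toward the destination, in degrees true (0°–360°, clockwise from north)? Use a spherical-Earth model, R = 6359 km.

88.8°

N = sin Δλ·cos φ₂ = +0.7139;  D = cos φ₁ sin φ₂ − sin φ₁ cos φ₂ cos Δλ = +0.0145
initial course = atan2(N, D) = 88.84°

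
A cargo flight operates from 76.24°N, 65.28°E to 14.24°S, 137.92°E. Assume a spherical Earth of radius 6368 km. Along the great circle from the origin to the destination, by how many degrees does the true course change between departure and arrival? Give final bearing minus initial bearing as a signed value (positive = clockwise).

Initial bearing θ₁ = atan2(sin Δλ cos φ₂, cos φ₁ sin φ₂ − sin φ₁ cos φ₂ cos Δλ) = 110.15°
Final bearing θ₂ = (initial bearing from the destination back to the start) + 180° = 166.68°
Δθ = θ₂ − θ₁ = +56.5°

+56.5°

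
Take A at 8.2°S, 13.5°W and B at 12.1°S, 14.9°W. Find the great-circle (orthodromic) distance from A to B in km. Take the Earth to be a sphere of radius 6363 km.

459 km

cos σ = sin φ₁ sin φ₂ + cos φ₁ cos φ₂ cos Δλ
      = sin(-8.20°)sin(-12.10°) + cos(-8.20°)cos(-12.10°)cos(-1.40°) = 0.9974
σ = 4.136° → d = Rσ = 6363·0.07219 = 459 km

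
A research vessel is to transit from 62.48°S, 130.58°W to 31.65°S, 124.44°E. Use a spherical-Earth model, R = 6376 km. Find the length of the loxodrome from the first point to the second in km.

8364 km

Δψ = ln[tan(π/4+φ₂/2)/tan(π/4+φ₁/2)] = +0.8241;  Δφ = +0.5381 rad,  Δλ = -1.8322 rad
q = Δφ/Δψ = 0.6529
d = R·√(Δφ² + q²Δλ²) = 6376·1.31174 = 8364 km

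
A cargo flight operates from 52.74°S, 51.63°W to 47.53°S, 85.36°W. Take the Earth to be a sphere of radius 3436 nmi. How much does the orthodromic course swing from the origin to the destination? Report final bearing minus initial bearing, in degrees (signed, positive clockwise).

+26.2°

At departure: θ₁ = atan2(sin Δλ cos φ₂, cos φ₁ sin φ₂ − sin φ₁ cos φ₂ cos Δλ) = 270.05°
At arrival: θ₂ = atan2(sin Δλ cos φ₁, −cos φ₂ sin φ₁ + sin φ₂ cos φ₁ cos Δλ) = 296.28°
Δθ = θ₂ − θ₁ = +26.2°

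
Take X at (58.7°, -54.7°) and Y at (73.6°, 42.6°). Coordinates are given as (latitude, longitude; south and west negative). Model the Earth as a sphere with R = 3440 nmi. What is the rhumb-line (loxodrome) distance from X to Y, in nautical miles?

Δψ = ln[tan(π/4+φ₂/2)/tan(π/4+φ₁/2)] = +0.6648;  Δφ = +0.2601 rad,  Δλ = +1.6982 rad
q = Δφ/Δψ = 0.3912
d = R·√(Δφ² + q²Δλ²) = 3440·0.71340 = 2454 nmi

2454 nmi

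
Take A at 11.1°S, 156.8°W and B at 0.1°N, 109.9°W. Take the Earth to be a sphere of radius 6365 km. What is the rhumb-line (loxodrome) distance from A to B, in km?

Δψ = ln[tan(π/4+φ₂/2)/tan(π/4+φ₁/2)] = +0.1967;  Δφ = +0.1955 rad,  Δλ = +0.8186 rad
q = Δφ/Δψ = 0.9938
d = R·√(Δφ² + q²Δλ²) = 6365·0.83663 = 5325 km

5325 km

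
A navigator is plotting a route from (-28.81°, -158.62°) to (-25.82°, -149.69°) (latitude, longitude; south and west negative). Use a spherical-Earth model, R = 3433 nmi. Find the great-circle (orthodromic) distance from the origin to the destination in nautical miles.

Haversine: a = sin²(Δφ/2)+cos φ₁ cos φ₂ sin²(Δλ/2) = 0.00546;  σ = 2·atan2(√a,√(1−a))
σ = 8.476° → d = Rσ = 3433·0.14793 = 508 nmi

508 nmi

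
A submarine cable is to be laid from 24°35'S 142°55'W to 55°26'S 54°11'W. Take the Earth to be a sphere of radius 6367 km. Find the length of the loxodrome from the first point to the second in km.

8089 km

Rhumb course C = atan2(Δλ, Δψ) with Δψ = ln[tan(π/4+φ₂/2)/tan(π/4+φ₁/2)] = -0.7246, Δλ = +1.5487 → C = 115.07°
d = R·|Δφ| / |cos C| = 6367·0.53843 / 0.42380 = 8089 km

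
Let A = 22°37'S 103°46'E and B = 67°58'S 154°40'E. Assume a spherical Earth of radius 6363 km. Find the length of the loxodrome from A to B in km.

6211 km

Δψ = ln[tan(π/4+φ₂/2)/tan(π/4+φ₁/2)] = -1.2310;  Δφ = -0.7915 rad,  Δλ = +0.8884 rad
q = Δφ/Δψ = 0.6430
d = R·√(Δφ² + q²Δλ²) = 6363·0.97610 = 6211 km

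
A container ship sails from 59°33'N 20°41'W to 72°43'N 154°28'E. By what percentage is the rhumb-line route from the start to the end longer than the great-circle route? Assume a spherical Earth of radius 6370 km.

47.5%

Great circle: σ = 0.8324 rad → d_gc = Rσ = 5302.2 km
Rhumb: Δφ = +0.2298, Δλ = +3.0569, Δψ = +0.5827, q = Δφ/Δψ = 0.3944 → d_rh = R√(Δφ²+q²Δλ²) = 7818.4 km
Excess = (7818.4 − 5302.2) / 5302.2 = 2516.2 / 5302.2 = 47.46% ≈ 47.5%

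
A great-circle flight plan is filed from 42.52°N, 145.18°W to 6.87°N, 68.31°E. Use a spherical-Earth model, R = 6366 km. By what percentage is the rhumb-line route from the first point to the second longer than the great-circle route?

Great circle: σ = 2.1287 rad → d_gc = Rσ = 13551.4 km
Rhumb: Δφ = -0.6222, Δλ = -2.5571, Δψ = -0.7012, q = Δφ/Δψ = 0.8873 → d_rh = R√(Δφ²+q²Δλ²) = 14977.1 km
Excess = (14977.1 − 13551.4) / 13551.4 = 1425.7 / 13551.4 = 10.52% ≈ 10.5%

10.5%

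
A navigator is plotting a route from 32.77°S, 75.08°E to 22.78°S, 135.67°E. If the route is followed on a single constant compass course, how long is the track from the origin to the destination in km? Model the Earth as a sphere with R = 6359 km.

6041 km

Δψ = ln[tan(π/4+φ₂/2)/tan(π/4+φ₁/2)] = +0.1975;  Δφ = +0.1744 rad,  Δλ = +1.0575 rad
q = Δφ/Δψ = 0.8830
d = R·√(Δφ² + q²Δλ²) = 6359·0.94995 = 6041 km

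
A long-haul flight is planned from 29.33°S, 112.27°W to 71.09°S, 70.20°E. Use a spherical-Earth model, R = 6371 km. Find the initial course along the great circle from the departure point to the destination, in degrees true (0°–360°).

180.8°

N = sin Δλ·cos φ₂ = -0.0140;  D = cos φ₁ sin φ₂ − sin φ₁ cos φ₂ cos Δλ = -0.9834
initial course = atan2(N, D) = 180.81°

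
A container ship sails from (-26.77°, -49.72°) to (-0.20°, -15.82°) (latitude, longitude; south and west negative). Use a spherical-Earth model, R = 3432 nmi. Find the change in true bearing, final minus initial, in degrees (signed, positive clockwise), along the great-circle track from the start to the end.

At departure: θ₁ = atan2(sin Δλ cos φ₂, cos φ₁ sin φ₂ − sin φ₁ cos φ₂ cos Δλ) = 56.39°
At arrival: θ₂ = atan2(sin Δλ cos φ₁, −cos φ₂ sin φ₁ + sin φ₂ cos φ₁ cos Δλ) = 48.04°
Δθ = θ₂ − θ₁ = -8.4°

-8.4°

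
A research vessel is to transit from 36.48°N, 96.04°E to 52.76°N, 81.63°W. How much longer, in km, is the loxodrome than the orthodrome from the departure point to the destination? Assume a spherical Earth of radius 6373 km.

Great circle: cos σ = sin φ₁ sin φ₂ + cos φ₁ cos φ₂ cos Δλ,  σ = 1.5837 rad → d_gc = 10092.7 km
Rhumb line: Δψ = +0.4032, q = Δφ/Δψ = 0.7047, d_rh = R√(Δφ²+q²Δλ²) = 14042.9 km
Excess = 14042.9 − 10092.7 = 3950.2 ≈ 3950 km

3950 km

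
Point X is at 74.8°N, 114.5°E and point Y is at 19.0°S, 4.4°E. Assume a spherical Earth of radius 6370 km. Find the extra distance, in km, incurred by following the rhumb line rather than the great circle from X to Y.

843 km

Great circle: cos σ = sin φ₁ sin φ₂ + cos φ₁ cos φ₂ cos Δλ,  σ = 1.9816 rad → d_gc = 12623.0 km
Rhumb line: Δψ = -2.3521, q = Δφ/Δψ = 0.6960, d_rh = R√(Δφ²+q²Δλ²) = 13466.3 km
Excess = 13466.3 − 12623.0 = 843.3 ≈ 843 km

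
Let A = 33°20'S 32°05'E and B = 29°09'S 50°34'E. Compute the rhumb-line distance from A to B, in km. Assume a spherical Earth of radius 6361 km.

Δψ = ln[tan(π/4+φ₂/2)/tan(π/4+φ₁/2)] = +0.0854;  Δφ = +0.0730 rad,  Δλ = +0.3226 rad
q = Δφ/Δψ = 0.8547
d = R·√(Δφ² + q²Δλ²) = 6361·0.28521 = 1814 km

1814 km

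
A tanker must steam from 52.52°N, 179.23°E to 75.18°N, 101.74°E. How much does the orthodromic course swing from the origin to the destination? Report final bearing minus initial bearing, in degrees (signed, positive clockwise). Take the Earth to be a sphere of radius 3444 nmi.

At departure: θ₁ = atan2(sin Δλ cos φ₂, cos φ₁ sin φ₂ − sin φ₁ cos φ₂ cos Δλ) = 335.35°
At arrival: θ₂ = atan2(sin Δλ cos φ₁, −cos φ₂ sin φ₁ + sin φ₂ cos φ₁ cos Δλ) = 262.75°
Δθ = θ₂ − θ₁ = -72.6°

-72.6°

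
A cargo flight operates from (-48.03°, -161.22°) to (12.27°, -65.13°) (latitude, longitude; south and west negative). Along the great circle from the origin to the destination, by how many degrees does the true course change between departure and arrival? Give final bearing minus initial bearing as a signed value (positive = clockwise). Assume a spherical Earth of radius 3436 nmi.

-43.1°

At departure: θ₁ = atan2(sin Δλ cos φ₂, cos φ₁ sin φ₂ − sin φ₁ cos φ₂ cos Δλ) = 86.17°
At arrival: θ₂ = atan2(sin Δλ cos φ₁, −cos φ₂ sin φ₁ + sin φ₂ cos φ₁ cos Δλ) = 43.07°
Δθ = θ₂ − θ₁ = -43.1°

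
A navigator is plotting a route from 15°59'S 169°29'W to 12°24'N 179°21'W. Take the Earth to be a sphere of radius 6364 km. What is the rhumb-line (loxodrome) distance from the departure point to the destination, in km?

3334 km

Δψ = ln[tan(π/4+φ₂/2)/tan(π/4+φ₁/2)] = +0.5008;  Δφ = +0.4954 rad,  Δλ = -0.1722 rad
q = Δφ/Δψ = 0.9892
d = R·√(Δφ² + q²Δλ²) = 6364·0.52385 = 3334 km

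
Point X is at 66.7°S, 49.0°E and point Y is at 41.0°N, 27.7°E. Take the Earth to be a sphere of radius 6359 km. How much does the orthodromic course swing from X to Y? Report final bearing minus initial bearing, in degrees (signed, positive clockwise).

+8.1°

At departure: θ₁ = atan2(sin Δλ cos φ₂, cos φ₁ sin φ₂ − sin φ₁ cos φ₂ cos Δλ) = 343.15°
At arrival: θ₂ = atan2(sin Δλ cos φ₁, −cos φ₂ sin φ₁ + sin φ₂ cos φ₁ cos Δλ) = 351.26°
Δθ = θ₂ − θ₁ = +8.1°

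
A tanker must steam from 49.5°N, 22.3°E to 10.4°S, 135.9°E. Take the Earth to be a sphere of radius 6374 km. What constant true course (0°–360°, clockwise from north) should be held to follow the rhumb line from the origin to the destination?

120.8°

Δψ = ln[tan(π/4+φ₂/2)/tan(π/4+φ₁/2)] = -1.1797
Δλ = +1.9827 rad (taken the short way round)
course = atan2(Δλ, Δψ) = 120.75°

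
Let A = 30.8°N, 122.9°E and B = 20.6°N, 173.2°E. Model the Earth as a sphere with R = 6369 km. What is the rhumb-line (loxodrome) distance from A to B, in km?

5155 km

Rhumb course C = atan2(Δλ, Δψ) with Δψ = ln[tan(π/4+φ₂/2)/tan(π/4+φ₁/2)] = -0.1980, Δλ = +0.8779 → C = 102.71°
d = R·|Δφ| / |cos C| = 6369·0.17802 / 0.21996 = 5155 km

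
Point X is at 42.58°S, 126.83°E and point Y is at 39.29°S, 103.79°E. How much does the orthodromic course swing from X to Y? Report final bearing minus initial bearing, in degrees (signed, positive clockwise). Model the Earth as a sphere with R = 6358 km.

+15.2°

Initial bearing θ₁ = atan2(sin Δλ cos φ₂, cos φ₁ sin φ₂ − sin φ₁ cos φ₂ cos Δλ) = 272.95°
Final bearing θ₂ = (initial bearing from the destination back to the start) + 180° = 288.17°
Δθ = θ₂ − θ₁ = +15.2°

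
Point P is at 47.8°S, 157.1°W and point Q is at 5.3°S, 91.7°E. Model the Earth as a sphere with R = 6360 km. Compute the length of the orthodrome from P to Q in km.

11099 km

Haversine: a = sin²(Δφ/2)+cos φ₁ cos φ₂ sin²(Δλ/2) = 0.58672;  σ = 2·atan2(√a,√(1−a))
σ = 99.988° → d = Rσ = 6360·1.74512 = 11099 km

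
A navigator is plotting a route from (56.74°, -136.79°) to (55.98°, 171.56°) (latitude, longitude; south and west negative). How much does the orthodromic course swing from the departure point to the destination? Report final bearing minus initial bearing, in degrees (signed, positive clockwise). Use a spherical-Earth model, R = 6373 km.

-43.9°

Initial bearing θ₁ = atan2(sin Δλ cos φ₂, cos φ₁ sin φ₂ − sin φ₁ cos φ₂ cos Δλ) = 290.53°
Final bearing θ₂ = (initial bearing from the destination back to the start) + 180° = 246.64°
Δθ = θ₂ − θ₁ = -43.9°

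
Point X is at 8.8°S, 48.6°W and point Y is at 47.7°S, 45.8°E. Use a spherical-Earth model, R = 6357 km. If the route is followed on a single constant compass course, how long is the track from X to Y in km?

Rhumb course C = atan2(Δλ, Δψ) with Δψ = ln[tan(π/4+φ₂/2)/tan(π/4+φ₁/2)] = -0.7955, Δλ = +1.6476 → C = 115.77°
d = R·|Δφ| / |cos C| = 6357·0.67893 / 0.43478 = 9927 km

9927 km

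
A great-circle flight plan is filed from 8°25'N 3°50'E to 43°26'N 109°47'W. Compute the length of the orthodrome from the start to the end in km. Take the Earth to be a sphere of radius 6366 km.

11198 km

Haversine: a = sin²(Δφ/2)+cos φ₁ cos φ₂ sin²(Δλ/2) = 0.59358;  σ = 2·atan2(√a,√(1−a))
σ = 100.787° → d = Rσ = 6366·1.75906 = 11198 km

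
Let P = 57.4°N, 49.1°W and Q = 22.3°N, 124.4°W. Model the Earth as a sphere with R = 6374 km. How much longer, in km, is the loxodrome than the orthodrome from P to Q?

Great circle: cos σ = sin φ₁ sin φ₂ + cos φ₁ cos φ₂ cos Δλ,  σ = 1.1083 rad → d_gc = 7064.4 km
Rhumb line: Δψ = -0.8301, q = Δφ/Δψ = 0.7380, d_rh = R√(Δφ²+q²Δλ²) = 7311.8 km
Excess = 7311.8 − 7064.4 = 247.4 ≈ 247 km

247 km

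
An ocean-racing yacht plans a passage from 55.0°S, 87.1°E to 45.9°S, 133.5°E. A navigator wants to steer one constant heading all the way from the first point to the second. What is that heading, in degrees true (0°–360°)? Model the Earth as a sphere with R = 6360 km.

Meridional parts: M(φ₁)=-1.1542, M(φ₂)=-0.9038 → ΔM = +0.2505;  Δλ = +0.8098 rad
tan C = Δλ / ΔM = +3.2333 → C = 72.81°

72.8°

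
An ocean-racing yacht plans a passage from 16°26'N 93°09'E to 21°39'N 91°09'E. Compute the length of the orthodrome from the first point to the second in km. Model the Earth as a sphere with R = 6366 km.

616 km

Haversine: a = sin²(Δφ/2)+cos φ₁ cos φ₂ sin²(Δλ/2) = 0.00234;  σ = 2·atan2(√a,√(1−a))
σ = 5.548° → d = Rσ = 6366·0.09684 = 616 km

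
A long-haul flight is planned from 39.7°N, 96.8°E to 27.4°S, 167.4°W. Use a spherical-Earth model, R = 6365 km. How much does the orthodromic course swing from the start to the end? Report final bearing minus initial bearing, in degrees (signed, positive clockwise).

Initial bearing θ₁ = atan2(sin Δλ cos φ₂, cos φ₁ sin φ₂ − sin φ₁ cos φ₂ cos Δλ) = 108.57°
Final bearing θ₂ = (initial bearing from the destination back to the start) + 180° = 124.77°
Δθ = θ₂ − θ₁ = +16.2°

+16.2°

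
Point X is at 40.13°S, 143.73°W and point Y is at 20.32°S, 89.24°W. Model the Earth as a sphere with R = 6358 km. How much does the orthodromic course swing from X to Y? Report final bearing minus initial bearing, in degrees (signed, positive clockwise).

At departure: θ₁ = atan2(sin Δλ cos φ₂, cos φ₁ sin φ₂ − sin φ₁ cos φ₂ cos Δλ) = 83.60°
At arrival: θ₂ = atan2(sin Δλ cos φ₁, −cos φ₂ sin φ₁ + sin φ₂ cos φ₁ cos Δλ) = 54.12°
Δθ = θ₂ − θ₁ = -29.5°

-29.5°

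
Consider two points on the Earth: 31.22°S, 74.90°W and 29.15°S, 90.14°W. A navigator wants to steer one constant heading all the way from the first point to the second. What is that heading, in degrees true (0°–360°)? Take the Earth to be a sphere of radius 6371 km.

278.9°

Meridional parts: M(φ₁)=-0.5740, M(φ₂)=-0.5322 → ΔM = +0.0418;  Δλ = -0.2660 rad
tan C = Δλ / ΔM = -6.3635 → C = 278.93°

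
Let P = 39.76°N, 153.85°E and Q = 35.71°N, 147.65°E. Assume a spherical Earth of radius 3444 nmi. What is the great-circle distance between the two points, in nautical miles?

Haversine: a = sin²(Δφ/2)+cos φ₁ cos φ₂ sin²(Δλ/2) = 0.00307;  σ = 2·atan2(√a,√(1−a))
σ = 6.357° → d = Rσ = 3444·0.11095 = 382 nmi

382 nmi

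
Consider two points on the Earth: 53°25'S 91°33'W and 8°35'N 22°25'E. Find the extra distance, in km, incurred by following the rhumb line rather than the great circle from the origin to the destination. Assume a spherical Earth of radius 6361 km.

Great circle: cos σ = sin φ₁ sin φ₂ + cos φ₁ cos φ₂ cos Δλ,  σ = 1.9382 rad → d_gc = 12329.1 km
Rhumb line: Δψ = +1.2573, q = Δφ/Δψ = 0.8606, d_rh = R√(Δφ²+q²Δλ²) = 12882.3 km
Excess = 12882.3 − 12329.1 = 553.2 ≈ 553 km

553 km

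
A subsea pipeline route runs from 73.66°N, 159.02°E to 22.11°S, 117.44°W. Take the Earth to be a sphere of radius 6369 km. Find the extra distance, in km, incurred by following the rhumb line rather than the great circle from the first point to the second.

Great circle: cos σ = sin φ₁ sin φ₂ + cos φ₁ cos φ₂ cos Δλ,  σ = 1.9091 rad → d_gc = 12158.9 km
Rhumb line: Δψ = -2.3368, q = Δφ/Δψ = 0.7153, d_rh = R√(Δφ²+q²Δλ²) = 12548.1 km
Excess = 12548.1 − 12158.9 = 389.2 ≈ 389 km

389 km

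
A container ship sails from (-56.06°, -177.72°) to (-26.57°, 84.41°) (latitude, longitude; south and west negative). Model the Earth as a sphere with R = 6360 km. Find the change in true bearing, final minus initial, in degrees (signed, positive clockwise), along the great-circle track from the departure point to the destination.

At departure: θ₁ = atan2(sin Δλ cos φ₂, cos φ₁ sin φ₂ − sin φ₁ cos φ₂ cos Δλ) = 248.37°
At arrival: θ₂ = atan2(sin Δλ cos φ₁, −cos φ₂ sin φ₁ + sin φ₂ cos φ₁ cos Δλ) = 324.53°
Δθ = θ₂ − θ₁ = +76.2°

+76.2°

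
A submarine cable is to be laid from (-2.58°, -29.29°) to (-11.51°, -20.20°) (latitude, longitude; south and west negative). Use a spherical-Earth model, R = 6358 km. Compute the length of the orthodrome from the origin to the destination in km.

1408 km

Haversine: a = sin²(Δφ/2)+cos φ₁ cos φ₂ sin²(Δλ/2) = 0.01221;  σ = 2·atan2(√a,√(1−a))
σ = 12.687° → d = Rσ = 6358·0.22143 = 1408 km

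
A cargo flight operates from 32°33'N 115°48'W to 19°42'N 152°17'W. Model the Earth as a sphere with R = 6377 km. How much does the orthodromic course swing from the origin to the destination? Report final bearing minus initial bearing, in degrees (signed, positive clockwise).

At departure: θ₁ = atan2(sin Δλ cos φ₂, cos φ₁ sin φ₂ − sin φ₁ cos φ₂ cos Δλ) = 257.59°
At arrival: θ₂ = atan2(sin Δλ cos φ₁, −cos φ₂ sin φ₁ + sin φ₂ cos φ₁ cos Δλ) = 240.98°
Δθ = θ₂ − θ₁ = -16.6°

-16.6°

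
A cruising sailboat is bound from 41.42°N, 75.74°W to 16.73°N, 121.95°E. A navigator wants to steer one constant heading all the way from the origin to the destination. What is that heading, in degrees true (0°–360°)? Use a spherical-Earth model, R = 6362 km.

260.0°

Δψ = ln[tan(π/4+φ₂/2)/tan(π/4+φ₁/2)] = -0.4994
Δλ = -2.8328 rad (taken the short way round)
course = atan2(Δλ, Δψ) = 260.00°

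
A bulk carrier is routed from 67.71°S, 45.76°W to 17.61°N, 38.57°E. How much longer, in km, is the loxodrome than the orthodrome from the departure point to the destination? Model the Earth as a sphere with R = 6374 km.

Great circle: cos σ = sin φ₁ sin φ₂ + cos φ₁ cos φ₂ cos Δλ,  σ = 1.8175 rad → d_gc = 11584.76 km
Rhumb line: Δψ = +1.9368, q = Δφ/Δψ = 0.7688, d_rh = R√(Δφ²+q²Δλ²) = 11921.28 km
Excess = 11921.28 − 11584.76 = 336.52 ≈ 337 km

337 km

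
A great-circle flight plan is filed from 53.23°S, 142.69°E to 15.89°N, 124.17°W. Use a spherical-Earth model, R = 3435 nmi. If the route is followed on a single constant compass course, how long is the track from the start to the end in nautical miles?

Δψ = ln[tan(π/4+φ₂/2)/tan(π/4+φ₁/2)] = +1.3825;  Δφ = +1.2064 rad,  Δλ = +1.6256 rad
q = Δφ/Δψ = 0.8726
d = R·√(Δφ² + q²Δλ²) = 3435·1.86213 = 6396 nmi

6396 nmi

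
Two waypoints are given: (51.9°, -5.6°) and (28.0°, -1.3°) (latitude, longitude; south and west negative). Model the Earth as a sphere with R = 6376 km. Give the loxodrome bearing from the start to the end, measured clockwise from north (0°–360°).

Meridional parts: M(φ₁)=+1.0633, M(φ₂)=+0.5094 → ΔM = -0.5539;  Δλ = +0.0750 rad
tan C = Δλ / ΔM = -0.1355 → C = 172.28°

172.3°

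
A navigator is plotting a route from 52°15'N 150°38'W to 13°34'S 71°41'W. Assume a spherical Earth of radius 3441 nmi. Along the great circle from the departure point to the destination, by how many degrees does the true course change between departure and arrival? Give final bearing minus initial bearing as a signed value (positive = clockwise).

At departure: θ₁ = atan2(sin Δλ cos φ₂, cos φ₁ sin φ₂ − sin φ₁ cos φ₂ cos Δλ) = 106.96°
At arrival: θ₂ = atan2(sin Δλ cos φ₁, −cos φ₂ sin φ₁ + sin φ₂ cos φ₁ cos Δλ) = 142.96°
Δθ = θ₂ − θ₁ = +36.0°

+36.0°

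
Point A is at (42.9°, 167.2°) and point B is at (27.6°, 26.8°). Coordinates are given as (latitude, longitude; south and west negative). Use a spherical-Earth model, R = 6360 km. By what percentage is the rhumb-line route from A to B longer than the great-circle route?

Great circle: σ = 1.7567 rad → d_gc = Rσ = 11172.6 km
Rhumb: Δφ = -0.2670, Δλ = -2.4504, Δψ = -0.3290, q = Δφ/Δψ = 0.8118 → d_rh = R√(Δφ²+q²Δλ²) = 12764.7 km
Excess = (12764.7 − 11172.6) / 11172.6 = 1592.1 / 11172.6 = 14.25004% ≈ 14.3%

14.3%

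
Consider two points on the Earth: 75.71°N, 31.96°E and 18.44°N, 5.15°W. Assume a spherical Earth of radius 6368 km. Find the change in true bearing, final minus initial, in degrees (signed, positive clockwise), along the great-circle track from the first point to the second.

Initial bearing θ₁ = atan2(sin Δλ cos φ₂, cos φ₁ sin φ₂ − sin φ₁ cos φ₂ cos Δλ) = 221.15°
Final bearing θ₂ = (initial bearing from the destination back to the start) + 180° = 189.86°
Δθ = θ₂ − θ₁ = -31.3°

-31.3°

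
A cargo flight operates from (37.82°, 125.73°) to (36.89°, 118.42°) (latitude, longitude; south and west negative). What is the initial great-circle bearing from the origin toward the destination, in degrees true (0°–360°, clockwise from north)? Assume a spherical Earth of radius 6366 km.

263.1°

N = sin Δλ·cos φ₂ = -0.1018;  D = cos φ₁ sin φ₂ − sin φ₁ cos φ₂ cos Δλ = -0.0122
initial course = atan2(N, D) = 263.14°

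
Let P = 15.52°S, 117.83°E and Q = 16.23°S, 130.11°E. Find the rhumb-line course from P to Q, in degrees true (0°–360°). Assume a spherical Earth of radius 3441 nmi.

93.4°

Meridional parts: M(φ₁)=-0.2742, M(φ₂)=-0.2871 → ΔM = -0.0129;  Δλ = +0.2143 rad
tan C = Δλ / ΔM = -16.6360 → C = 93.44°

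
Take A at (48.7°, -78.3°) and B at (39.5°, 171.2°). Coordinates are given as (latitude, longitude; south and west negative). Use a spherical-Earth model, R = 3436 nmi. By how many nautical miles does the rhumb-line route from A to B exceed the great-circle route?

Great circle: cos σ = sin φ₁ sin φ₂ + cos φ₁ cos φ₂ cos Δλ,  σ = 1.2666 rad → d_gc = 4352.1 nmi
Rhumb line: Δψ = -0.2243, q = Δφ/Δψ = 0.7159, d_rh = R√(Δφ²+q²Δλ²) = 4776.0 nmi
Excess = 4776.0 − 4352.1 = 423.9 ≈ 424 nmi

424 nmi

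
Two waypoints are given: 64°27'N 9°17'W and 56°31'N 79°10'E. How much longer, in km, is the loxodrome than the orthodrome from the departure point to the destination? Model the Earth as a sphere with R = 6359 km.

379 km

Great circle: cos σ = sin φ₁ sin φ₂ + cos φ₁ cos φ₂ cos Δλ,  σ = 0.7091 rad → d_gc = 4509.4 km
Rhumb line: Δψ = -0.2827, q = Δφ/Δψ = 0.4898, d_rh = R√(Δφ²+q²Δλ²) = 4888.3 km
Excess = 4888.3 − 4509.4 = 378.9 ≈ 379 km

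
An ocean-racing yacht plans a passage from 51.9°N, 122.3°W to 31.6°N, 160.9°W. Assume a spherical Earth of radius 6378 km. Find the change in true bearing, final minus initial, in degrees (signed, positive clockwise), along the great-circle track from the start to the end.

-26.7°

At departure: θ₁ = atan2(sin Δλ cos φ₂, cos φ₁ sin φ₂ − sin φ₁ cos φ₂ cos Δλ) = 249.33°
At arrival: θ₂ = atan2(sin Δλ cos φ₁, −cos φ₂ sin φ₁ + sin φ₂ cos φ₁ cos Δλ) = 222.67°
Δθ = θ₂ − θ₁ = -26.7°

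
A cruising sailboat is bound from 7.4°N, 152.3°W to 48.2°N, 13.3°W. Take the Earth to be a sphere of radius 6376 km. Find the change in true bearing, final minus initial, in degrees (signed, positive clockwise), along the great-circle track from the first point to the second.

At departure: θ₁ = atan2(sin Δλ cos φ₂, cos φ₁ sin φ₂ − sin φ₁ cos φ₂ cos Δλ) = 28.54°
At arrival: θ₂ = atan2(sin Δλ cos φ₁, −cos φ₂ sin φ₁ + sin φ₂ cos φ₁ cos Δλ) = 134.70°
Δθ = θ₂ − θ₁ = +106.2°

+106.2°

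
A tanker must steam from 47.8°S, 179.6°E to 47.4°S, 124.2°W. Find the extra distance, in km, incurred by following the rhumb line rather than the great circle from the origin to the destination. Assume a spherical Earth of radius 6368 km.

Great circle: cos σ = sin φ₁ sin φ₂ + cos φ₁ cos φ₂ cos Δλ,  σ = 0.6464 rad → d_gc = 4116.50 km
Rhumb line: Δψ = +0.0104, q = Δφ/Δψ = 0.6743, d_rh = R√(Δφ²+q²Δλ²) = 4212.04 km
Excess = 4212.04 − 4116.50 = 95.54 ≈ 96 km

96 km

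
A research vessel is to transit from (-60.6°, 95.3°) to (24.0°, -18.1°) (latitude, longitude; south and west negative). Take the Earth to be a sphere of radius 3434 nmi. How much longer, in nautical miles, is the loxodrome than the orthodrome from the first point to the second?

284 nmi

Great circle: cos σ = sin φ₁ sin φ₂ + cos φ₁ cos φ₂ cos Δλ,  σ = 2.1323 rad → d_gc = 7322.32 nmi
Rhumb line: Δψ = +1.7698, q = Δφ/Δψ = 0.8343, d_rh = R√(Δφ²+q²Δλ²) = 7606.81 nmi
Excess = 7606.81 − 7322.32 = 284.49 ≈ 284 nmi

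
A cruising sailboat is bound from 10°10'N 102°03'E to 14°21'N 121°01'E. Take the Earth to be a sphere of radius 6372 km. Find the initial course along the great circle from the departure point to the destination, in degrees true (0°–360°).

θ = atan2( sin Δλ·cos φ₂ ,  cos φ₁ sin φ₂ − sin φ₁ cos φ₂ cos Δλ )
  = atan2(+0.3149, +0.0822) = 75.36°

75.4°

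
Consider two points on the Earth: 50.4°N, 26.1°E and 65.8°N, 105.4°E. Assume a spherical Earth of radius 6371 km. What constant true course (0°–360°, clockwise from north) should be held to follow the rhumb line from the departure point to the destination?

Meridional parts: M(φ₁)=+1.0216, M(φ₂)=+1.5400 → ΔM = +0.5184;  Δλ = +1.3840 rad
tan C = Δλ / ΔM = +2.6698 → C = 69.47°

69.5°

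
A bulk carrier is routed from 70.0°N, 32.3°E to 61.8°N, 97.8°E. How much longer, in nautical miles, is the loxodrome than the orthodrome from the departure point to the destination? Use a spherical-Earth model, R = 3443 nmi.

Great circle: cos σ = sin φ₁ sin φ₂ + cos φ₁ cos φ₂ cos Δλ,  σ = 0.4620 rad → d_gc = 1590.5 nmi
Rhumb line: Δψ = -0.3538, q = Δφ/Δψ = 0.4045, d_rh = R√(Δφ²+q²Δλ²) = 1666.5 nmi
Excess = 1666.5 − 1590.5 = 76.0 ≈ 76 nmi

76 nmi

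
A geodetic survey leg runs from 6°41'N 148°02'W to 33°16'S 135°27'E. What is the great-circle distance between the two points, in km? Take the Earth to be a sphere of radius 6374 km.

Haversine: a = sin²(Δφ/2)+cos φ₁ cos φ₂ sin²(Δλ/2) = 0.43511;  σ = 2·atan2(√a,√(1−a))
σ = 82.543° → d = Rσ = 6374·1.44064 = 9183 km

9183 km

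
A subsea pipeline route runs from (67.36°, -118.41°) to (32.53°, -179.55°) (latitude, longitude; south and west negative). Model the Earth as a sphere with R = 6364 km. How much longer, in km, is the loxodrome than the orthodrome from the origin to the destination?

166 km

Great circle: cos σ = sin φ₁ sin φ₂ + cos φ₁ cos φ₂ cos Δλ,  σ = 0.8593 rad → d_gc = 5468.7 km
Rhumb line: Δψ = -1.0076, q = Δφ/Δψ = 0.6033, d_rh = R√(Δφ²+q²Δλ²) = 5635.1 km
Excess = 5635.1 − 5468.7 = 166.4 ≈ 166 km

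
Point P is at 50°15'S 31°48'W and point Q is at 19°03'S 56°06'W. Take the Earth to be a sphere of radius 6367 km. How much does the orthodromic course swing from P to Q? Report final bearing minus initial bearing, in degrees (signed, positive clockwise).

+14.5°

Initial bearing θ₁ = atan2(sin Δλ cos φ₂, cos φ₁ sin φ₂ − sin φ₁ cos φ₂ cos Δλ) = 319.39°
Final bearing θ₂ = (initial bearing from the destination back to the start) + 180° = 333.87°
Δθ = θ₂ − θ₁ = +14.5°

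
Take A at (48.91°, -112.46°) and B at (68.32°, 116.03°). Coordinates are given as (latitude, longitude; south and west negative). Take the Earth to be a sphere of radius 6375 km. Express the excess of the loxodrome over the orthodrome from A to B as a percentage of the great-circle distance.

Great circle: σ = 1.0010 rad → d_gc = Rσ = 6381.5 km
Rhumb: Δφ = +0.3388, Δλ = -2.2953, Δψ = +0.6715, q = Δφ/Δψ = 0.5045 → d_rh = R√(Δφ²+q²Δλ²) = 7691.0 km
Excess = (7691.0 − 6381.5) / 6381.5 = 1309.5 / 6381.5 = 20.52% ≈ 20.5%

20.5%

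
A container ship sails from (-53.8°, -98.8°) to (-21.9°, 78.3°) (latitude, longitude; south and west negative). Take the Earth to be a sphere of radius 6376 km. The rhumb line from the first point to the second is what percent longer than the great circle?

Great circle: σ = 1.8197 rad → d_gc = Rσ = 11602.1 km
Rhumb: Δφ = +0.5568, Δλ = +3.0910, Δψ = +0.7264, q = Δφ/Δψ = 0.7665 → d_rh = R√(Δφ²+q²Δλ²) = 15517.8 km
Excess = (15517.8 − 11602.1) / 11602.1 = 3915.7 / 11602.1 = 33.7499% ≈ 33.7%

33.7%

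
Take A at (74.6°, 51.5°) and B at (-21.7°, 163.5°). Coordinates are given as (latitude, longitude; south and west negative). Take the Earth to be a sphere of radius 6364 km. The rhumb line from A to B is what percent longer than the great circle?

6.6%

Great circle: σ = 2.0363 rad → d_gc = Rσ = 12959.2 km
Rhumb: Δφ = -1.6808, Δλ = +1.9548, Δψ = -2.3891, q = Δφ/Δψ = 0.7035 → d_rh = R√(Δφ²+q²Δλ²) = 13820.4 km
Excess = (13820.4 − 12959.2) / 12959.2 = 861.2 / 12959.2 = 6.645% ≈ 6.6%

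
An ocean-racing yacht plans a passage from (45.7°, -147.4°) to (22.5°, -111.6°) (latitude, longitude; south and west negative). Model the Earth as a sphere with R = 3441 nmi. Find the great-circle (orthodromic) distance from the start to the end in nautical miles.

cos σ = sin φ₁ sin φ₂ + cos φ₁ cos φ₂ cos Δλ
      = sin(45.70°)sin(22.50°) + cos(45.70°)cos(22.50°)cos(35.80°) = 0.7972
σ = 37.134° → d = Rσ = 3441·0.64811 = 2230 nmi

2230 nmi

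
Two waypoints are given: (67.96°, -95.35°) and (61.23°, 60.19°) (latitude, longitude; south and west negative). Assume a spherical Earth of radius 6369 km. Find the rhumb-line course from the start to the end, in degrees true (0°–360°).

Meridional parts: M(φ₁)=+1.6361, M(φ₂)=+1.3607 → ΔM = -0.2754;  Δλ = +2.7147 rad
tan C = Δλ / ΔM = -9.8586 → C = 95.79°

95.8°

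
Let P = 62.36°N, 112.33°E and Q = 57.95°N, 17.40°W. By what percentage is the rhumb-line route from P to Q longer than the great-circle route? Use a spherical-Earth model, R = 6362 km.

Great circle: σ = 0.9354 rad → d_gc = Rσ = 5950.9 km
Rhumb: Δφ = -0.0770, Δλ = -2.2642, Δψ = -0.1549, q = Δφ/Δψ = 0.4968 → d_rh = R√(Δφ²+q²Δλ²) = 7172.9 km
Excess = (7172.9 − 5950.9) / 5950.9 = 1222.0 / 5950.9 = 20.53% ≈ 20.5%

20.5%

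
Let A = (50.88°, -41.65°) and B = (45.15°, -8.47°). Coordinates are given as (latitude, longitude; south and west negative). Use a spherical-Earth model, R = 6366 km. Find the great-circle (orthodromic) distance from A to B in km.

cos σ = sin φ₁ sin φ₂ + cos φ₁ cos φ₂ cos Δλ
      = sin(50.88°)sin(45.15°) + cos(50.88°)cos(45.15°)cos(33.18°) = 0.9225
σ = 22.713° → d = Rσ = 6366·0.39641 = 2524 km

2524 km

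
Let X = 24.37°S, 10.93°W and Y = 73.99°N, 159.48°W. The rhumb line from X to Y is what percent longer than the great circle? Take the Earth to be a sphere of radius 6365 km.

13.4%

Great circle: σ = 2.2281 rad → d_gc = Rσ = 14181.6 km
Rhumb: Δφ = +1.7167, Δλ = -2.5927, Δψ = +2.4004, q = Δφ/Δψ = 0.7152 → d_rh = R√(Δφ²+q²Δλ²) = 16083.7 km
Excess = (16083.7 − 14181.6) / 14181.6 = 1902.1 / 14181.6 = 13.41% ≈ 13.4%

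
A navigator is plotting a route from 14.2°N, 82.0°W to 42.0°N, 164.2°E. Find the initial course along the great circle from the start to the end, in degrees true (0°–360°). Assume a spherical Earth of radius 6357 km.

θ = atan2( sin Δλ·cos φ₂ ,  cos φ₁ sin φ₂ − sin φ₁ cos φ₂ cos Δλ )
  = atan2(-0.6799, +0.7223) = 316.73°

316.7°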